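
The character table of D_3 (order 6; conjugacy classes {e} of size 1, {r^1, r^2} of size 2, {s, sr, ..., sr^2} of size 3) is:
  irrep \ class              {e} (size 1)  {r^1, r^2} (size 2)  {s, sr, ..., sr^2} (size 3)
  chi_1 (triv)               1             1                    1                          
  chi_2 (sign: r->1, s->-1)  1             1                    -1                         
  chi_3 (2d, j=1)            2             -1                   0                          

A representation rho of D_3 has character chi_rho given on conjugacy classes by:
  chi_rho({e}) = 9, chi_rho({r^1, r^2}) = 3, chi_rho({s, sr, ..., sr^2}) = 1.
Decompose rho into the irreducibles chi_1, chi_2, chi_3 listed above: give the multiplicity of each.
Multiplicities: chi_1: 3, chi_2: 2, chi_3: 2.

Explanation: Use <chi_rho, chi> = (1/|G|) sum_C |C| * chi_rho(C) * conj(chi(C)) with |G| = 6 for each irreducible chi in the table:
  <chi_rho, chi_1> = (1/6)[1*(9)*conj(1) + 2*(3)*conj(1) + 3*(1)*conj(1)]
      = (1/6)[(9) + (6) + (3)] = 18/6 = 3
  <chi_rho, chi_2> = (1/6)[1*(9)*conj(1) + 2*(3)*conj(1) + 3*(1)*conj(-1)]
      = (1/6)[(9) + (6) + (-3)] = 12/6 = 2
  <chi_rho, chi_3> = (1/6)[1*(9)*conj(2) + 2*(3)*conj(-1) + 3*(1)*conj(0)]
      = (1/6)[(18) + (-6) + (0)] = 12/6 = 2
Dimension check: dim(rho) = sum (mult * dim) = 3*1 + 2*1 + 2*2 = 9 = chi_rho(e) = 9.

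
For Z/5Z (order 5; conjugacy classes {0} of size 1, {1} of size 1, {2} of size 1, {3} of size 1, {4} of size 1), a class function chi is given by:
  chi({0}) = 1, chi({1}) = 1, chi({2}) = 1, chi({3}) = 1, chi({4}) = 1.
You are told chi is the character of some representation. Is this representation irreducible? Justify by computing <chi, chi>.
Irreducible: <chi, chi> = 1.

Why: <chi, chi> = (1/|G|) sum_C |C| * |chi(C)|^2 = (1/5)[1*|1|^2 + 1*|1|^2 + 1*|1|^2 + 1*|1|^2 + 1*|1|^2]
  = (1/5)[(1) + (1) + (1) + (1) + (1)] = 5/5 = 1.
(Exp terms are combined using exp(i*s)*conj(exp(i*t)) = exp(i*(s-t)), and sums of them are collapsed using the identity that for every m > 1 the m distinct m-th roots of unity sum to 0, e.g. 1 + exp(2*I*pi/3) + exp(-2*I*pi/3) = 0.)
A character is irreducible iff <chi, chi> = 1, so this representation is irreducible.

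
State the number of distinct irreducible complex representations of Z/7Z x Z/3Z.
21

Derivation: The number of irreducible complex representations of a finite group equals its number of conjugacy classes. Z/7Z x Z/3Z is abelian of order 21, so every element is its own conjugacy class: 21 classes, so Z/7Z x Z/3Z (order 21) has exactly 21 irreducible complex representations.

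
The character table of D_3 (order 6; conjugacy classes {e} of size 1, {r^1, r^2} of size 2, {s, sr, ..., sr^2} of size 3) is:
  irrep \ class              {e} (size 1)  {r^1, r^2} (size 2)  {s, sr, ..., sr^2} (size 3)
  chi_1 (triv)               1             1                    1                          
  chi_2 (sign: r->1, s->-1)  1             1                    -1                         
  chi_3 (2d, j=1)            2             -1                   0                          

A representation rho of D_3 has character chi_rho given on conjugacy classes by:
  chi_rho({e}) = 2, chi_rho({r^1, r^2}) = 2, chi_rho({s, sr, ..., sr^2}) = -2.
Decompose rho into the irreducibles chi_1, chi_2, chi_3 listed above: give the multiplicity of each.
Multiplicities: chi_1: 0, chi_2: 2, chi_3: 0.

Derivation: Use <chi_rho, chi> = (1/|G|) sum_C |C| * chi_rho(C) * conj(chi(C)) with |G| = 6 for each irreducible chi in the table:
  <chi_rho, chi_1> = (1/6)[1*(2)*conj(1) + 2*(2)*conj(1) + 3*(-2)*conj(1)]
      = (1/6)[(2) + (4) + (-6)] = 0/6 = 0
  <chi_rho, chi_2> = (1/6)[1*(2)*conj(1) + 2*(2)*conj(1) + 3*(-2)*conj(-1)]
      = (1/6)[(2) + (4) + (6)] = 12/6 = 2
  <chi_rho, chi_3> = (1/6)[1*(2)*conj(2) + 2*(2)*conj(-1) + 3*(-2)*conj(0)]
      = (1/6)[(4) + (-4) + (0)] = 0/6 = 0
Dimension check: dim(rho) = sum (mult * dim) = 0*1 + 2*1 + 0*2 = 2 = chi_rho(e) = 2.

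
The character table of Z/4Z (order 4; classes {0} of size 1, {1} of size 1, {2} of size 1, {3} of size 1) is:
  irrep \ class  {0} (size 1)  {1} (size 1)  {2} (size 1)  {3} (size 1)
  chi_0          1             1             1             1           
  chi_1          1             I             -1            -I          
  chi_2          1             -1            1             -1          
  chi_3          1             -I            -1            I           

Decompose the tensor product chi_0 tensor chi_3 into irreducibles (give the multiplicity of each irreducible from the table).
chi_0 tensor chi_3 = chi_3 (all other irreducibles have multiplicity 0).

Derivation: The character of a tensor product is the pointwise product (chi_0 * chi_3)(C) = chi_0(C) * chi_3(C):
  {0}: (1)*(1), {1}: (1)*(-I), {2}: (1)*(-1), {3}: (1)*(I)
so (chi_0 * chi_3) takes values
  {0} -> 1, {1} -> -I, {2} -> -1, {3} -> I.
Now take the inner product of this character with each irreducible chi from the table, <chi_0*chi_3, chi> = (1/4) sum_C |C| (chi_0*chi_3)(C) conj(chi(C)):
  <chi_0*chi_3, chi_0> = (1/4)[1*(1)*conj(1) + 1*(-I)*conj(1) + 1*(-1)*conj(1) + 1*(I)*conj(1)]
      = (1/4)[(1) + (-I) + (-1) + (I)] = 0/4 = 0
  <chi_0*chi_3, chi_1> = (1/4)[1*(1)*conj(1) + 1*(-I)*conj(I) + 1*(-1)*conj(-1) + 1*(I)*conj(-I)]
      = (1/4)[(1) + (-1) + (1) + (-1)] = 0/4 = 0
  <chi_0*chi_3, chi_2> = (1/4)[1*(1)*conj(1) + 1*(-I)*conj(-1) + 1*(-1)*conj(1) + 1*(I)*conj(-1)]
      = (1/4)[(1) + (I) + (-1) + (-I)] = 0/4 = 0
  <chi_0*chi_3, chi_3> = (1/4)[1*(1)*conj(1) + 1*(-I)*conj(-I) + 1*(-1)*conj(-1) + 1*(I)*conj(I)]
      = (1/4)[(1) + (1) + (1) + (1)] = 4/4 = 1
(Exp terms are combined using exp(i*s)*conj(exp(i*t)) = exp(i*(s-t)), and sums of them are collapsed using the identity that for every m > 1 the m distinct m-th roots of unity sum to 0, e.g. 1 + exp(2*I*pi/3) + exp(-2*I*pi/3) = 0.)
Hence the multiplicities are chi_3: 1. Dimension check: dim(chi_0)*dim(chi_3) = 1*1 = 1 and sum (mult * dim) = 1*1 = 1.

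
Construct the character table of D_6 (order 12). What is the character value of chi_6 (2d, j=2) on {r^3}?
Conjugacy classes: {e} of size 1, {r^3} of size 1, {r^1, r^5} of size 2, {r^2, r^4} of size 2, {s, sr^2, ...} of size 3, {sr, sr^3, ...} of size 3.
Character table:
  irrep \ class              {e} (size 1)  {r^3} (size 1)  {r^1, r^5} (size 2)  {r^2, r^4} (size 2)  {s, sr^2, ...} (size 3)  {sr, sr^3, ...} (size 3)
  chi_1 (triv)               1             1               1                    1                    1                        1                       
  chi_2 (sign: r->1, s->-1)  1             1               1                    1                    -1                       -1                      
  chi_3 (r->-1, s->1)        1             -1              -1                   1                    1                        -1                      
  chi_4 (r->-1, s->-1)       1             -1              -1                   1                    -1                       1                       
  chi_5 (2d, j=1)            2             -2              1                    -1                   0                        0                       
  chi_6 (2d, j=2)            2             2               -1                   -1                   0                        0                       

Spot check: chi_6 (2d, j=2) on {r^3} = 2.

Proof sketch: D_6 has order 2*6 = 12 with 6 conjugacy classes, hence 6 irreducibles. Sum of squared dims 1 + 1 + 1 + 1 + 4 + 4 = 12 = |G|. Linear characters come from the abelianisation; the 2-dimensional irreps have character r^k -> 2*cos(2*pi*j*k/6), reflections -> 0.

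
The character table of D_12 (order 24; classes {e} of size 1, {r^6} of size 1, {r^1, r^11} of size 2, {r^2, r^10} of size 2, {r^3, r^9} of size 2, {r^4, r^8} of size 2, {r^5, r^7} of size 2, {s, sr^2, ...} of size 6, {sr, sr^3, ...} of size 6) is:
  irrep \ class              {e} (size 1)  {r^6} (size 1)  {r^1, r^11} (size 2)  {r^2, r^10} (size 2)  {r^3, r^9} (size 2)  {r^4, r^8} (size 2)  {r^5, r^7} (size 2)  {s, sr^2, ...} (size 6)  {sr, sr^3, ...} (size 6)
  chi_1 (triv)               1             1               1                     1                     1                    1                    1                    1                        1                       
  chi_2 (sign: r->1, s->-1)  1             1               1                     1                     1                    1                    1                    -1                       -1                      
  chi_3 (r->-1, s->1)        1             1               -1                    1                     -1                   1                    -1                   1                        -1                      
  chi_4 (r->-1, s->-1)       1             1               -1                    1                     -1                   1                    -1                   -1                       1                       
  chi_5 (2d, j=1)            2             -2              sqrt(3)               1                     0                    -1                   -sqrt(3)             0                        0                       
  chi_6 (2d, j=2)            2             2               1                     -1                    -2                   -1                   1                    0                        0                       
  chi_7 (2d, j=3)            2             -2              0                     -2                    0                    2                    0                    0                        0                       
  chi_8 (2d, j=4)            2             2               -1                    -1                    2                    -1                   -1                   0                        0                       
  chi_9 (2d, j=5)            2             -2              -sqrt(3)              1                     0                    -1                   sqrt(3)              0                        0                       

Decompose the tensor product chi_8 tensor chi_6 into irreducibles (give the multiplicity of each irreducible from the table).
chi_8 tensor chi_6 = chi_3 + chi_4 + chi_6 (all other irreducibles have multiplicity 0).

The character of a tensor product is the pointwise product (chi_8 * chi_6)(C) = chi_8(C) * chi_6(C):
  {e}: (2)*(2), {r^6}: (2)*(2), {r^1, r^11}: (-1)*(1), {r^2, r^10}: (-1)*(-1), {r^3, r^9}: (2)*(-2), {r^4, r^8}: (-1)*(-1), {r^5, r^7}: (-1)*(1), {s, sr^2, ...}: (0)*(0), {sr, sr^3, ...}: (0)*(0)
so (chi_8 * chi_6) takes values
  {e} -> 4, {r^6} -> 4, {r^1, r^11} -> -1, {r^2, r^10} -> 1, {r^3, r^9} -> -4, {r^4, r^8} -> 1, {r^5, r^7} -> -1, {s, sr^2, ...} -> 0, {sr, sr^3, ...} -> 0.
Now take the inner product of this character with each irreducible chi from the table, <chi_8*chi_6, chi> = (1/24) sum_C |C| (chi_8*chi_6)(C) conj(chi(C)):
  <chi_8*chi_6, chi_1> = (1/24)[1*(4)*conj(1) + 1*(4)*conj(1) + 2*(-1)*conj(1) + 2*(1)*conj(1) + 2*(-4)*conj(1) + 2*(1)*conj(1) + 2*(-1)*conj(1) + 6*(0)*conj(1) + 6*(0)*conj(1)]
      = (1/24)[(4) + (4) + (-2) + (2) + (-8) + (2) + (-2) + (0) + (0)] = 0/24 = 0
  <chi_8*chi_6, chi_2> = (1/24)[1*(4)*conj(1) + 1*(4)*conj(1) + 2*(-1)*conj(1) + 2*(1)*conj(1) + 2*(-4)*conj(1) + 2*(1)*conj(1) + 2*(-1)*conj(1) + 6*(0)*conj(-1) + 6*(0)*conj(-1)]
      = (1/24)[(4) + (4) + (-2) + (2) + (-8) + (2) + (-2) + (0) + (0)] = 0/24 = 0
  <chi_8*chi_6, chi_3> = (1/24)[1*(4)*conj(1) + 1*(4)*conj(1) + 2*(-1)*conj(-1) + 2*(1)*conj(1) + 2*(-4)*conj(-1) + 2*(1)*conj(1) + 2*(-1)*conj(-1) + 6*(0)*conj(1) + 6*(0)*conj(-1)]
      = (1/24)[(4) + (4) + (2) + (2) + (8) + (2) + (2) + (0) + (0)] = 24/24 = 1
  <chi_8*chi_6, chi_4> = (1/24)[1*(4)*conj(1) + 1*(4)*conj(1) + 2*(-1)*conj(-1) + 2*(1)*conj(1) + 2*(-4)*conj(-1) + 2*(1)*conj(1) + 2*(-1)*conj(-1) + 6*(0)*conj(-1) + 6*(0)*conj(1)]
      = (1/24)[(4) + (4) + (2) + (2) + (8) + (2) + (2) + (0) + (0)] = 24/24 = 1
  <chi_8*chi_6, chi_5> = (1/24)[1*(4)*conj(2) + 1*(4)*conj(-2) + 2*(-1)*conj(sqrt(3)) + 2*(1)*conj(1) + 2*(-4)*conj(0) + 2*(1)*conj(-1) + 2*(-1)*conj(-sqrt(3)) + 6*(0)*conj(0) + 6*(0)*conj(0)]
      = (1/24)[(8) + (-8) + (-2*sqrt(3)) + (2) + (0) + (-2) + (2*sqrt(3)) + (0) + (0)] = 0/24 = 0
  <chi_8*chi_6, chi_6> = (1/24)[1*(4)*conj(2) + 1*(4)*conj(2) + 2*(-1)*conj(1) + 2*(1)*conj(-1) + 2*(-4)*conj(-2) + 2*(1)*conj(-1) + 2*(-1)*conj(1) + 6*(0)*conj(0) + 6*(0)*conj(0)]
      = (1/24)[(8) + (8) + (-2) + (-2) + (16) + (-2) + (-2) + (0) + (0)] = 24/24 = 1
  <chi_8*chi_6, chi_7> = (1/24)[1*(4)*conj(2) + 1*(4)*conj(-2) + 2*(-1)*conj(0) + 2*(1)*conj(-2) + 2*(-4)*conj(0) + 2*(1)*conj(2) + 2*(-1)*conj(0) + 6*(0)*conj(0) + 6*(0)*conj(0)]
      = (1/24)[(8) + (-8) + (0) + (-4) + (0) + (4) + (0) + (0) + (0)] = 0/24 = 0
  <chi_8*chi_6, chi_8> = (1/24)[1*(4)*conj(2) + 1*(4)*conj(2) + 2*(-1)*conj(-1) + 2*(1)*conj(-1) + 2*(-4)*conj(2) + 2*(1)*conj(-1) + 2*(-1)*conj(-1) + 6*(0)*conj(0) + 6*(0)*conj(0)]
      = (1/24)[(8) + (8) + (2) + (-2) + (-16) + (-2) + (2) + (0) + (0)] = 0/24 = 0
  <chi_8*chi_6, chi_9> = (1/24)[1*(4)*conj(2) + 1*(4)*conj(-2) + 2*(-1)*conj(-sqrt(3)) + 2*(1)*conj(1) + 2*(-4)*conj(0) + 2*(1)*conj(-1) + 2*(-1)*conj(sqrt(3)) + 6*(0)*conj(0) + 6*(0)*conj(0)]
      = (1/24)[(8) + (-8) + (2*sqrt(3)) + (2) + (0) + (-2) + (-2*sqrt(3)) + (0) + (0)] = 0/24 = 0
Hence the multiplicities are chi_3: 1, chi_4: 1, chi_6: 1. Dimension check: dim(chi_8)*dim(chi_6) = 2*2 = 4 and sum (mult * dim) = 1*1 + 1*1 + 1*2 = 4.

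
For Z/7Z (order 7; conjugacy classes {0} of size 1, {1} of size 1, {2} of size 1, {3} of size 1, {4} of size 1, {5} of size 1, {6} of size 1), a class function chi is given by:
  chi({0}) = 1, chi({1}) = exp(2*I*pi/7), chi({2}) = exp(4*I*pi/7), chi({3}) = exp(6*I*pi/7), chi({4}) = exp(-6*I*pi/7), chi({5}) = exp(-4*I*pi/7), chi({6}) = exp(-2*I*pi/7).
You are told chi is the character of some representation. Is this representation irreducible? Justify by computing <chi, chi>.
Irreducible: <chi, chi> = 1.

Derivation: <chi, chi> = (1/|G|) sum_C |C| * |chi(C)|^2 = (1/7)[1*|1|^2 + 1*|exp(2*I*pi/7)|^2 + 1*|exp(4*I*pi/7)|^2 + 1*|exp(6*I*pi/7)|^2 + 1*|exp(-6*I*pi/7)|^2 + 1*|exp(-4*I*pi/7)|^2 + 1*|exp(-2*I*pi/7)|^2]
  = (1/7)[(1) + (1) + (1) + (1) + (1) + (1) + (1)] = 7/7 = 1.
(Exp terms are combined using exp(i*s)*conj(exp(i*t)) = exp(i*(s-t)), and sums of them are collapsed using the identity that for every m > 1 the m distinct m-th roots of unity sum to 0, e.g. 1 + exp(2*I*pi/3) + exp(-2*I*pi/3) = 0.)
A character is irreducible iff <chi, chi> = 1, so this representation is irreducible.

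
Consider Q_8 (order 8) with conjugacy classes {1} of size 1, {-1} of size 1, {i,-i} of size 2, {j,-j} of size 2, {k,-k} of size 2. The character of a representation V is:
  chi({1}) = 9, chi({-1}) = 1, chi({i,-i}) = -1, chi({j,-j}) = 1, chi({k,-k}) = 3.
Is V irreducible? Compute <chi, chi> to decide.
Not irreducible (reducible): <chi, chi> = 13 > 1.

<chi, chi> = (1/|G|) sum_C |C| * |chi(C)|^2 = (1/8)[1*|9|^2 + 1*|1|^2 + 2*|-1|^2 + 2*|1|^2 + 2*|3|^2]
  = (1/8)[(81) + (1) + (2) + (2) + (18)] = 104/8 = 13.
A character is irreducible iff <chi, chi> = 1, so this representation is reducible.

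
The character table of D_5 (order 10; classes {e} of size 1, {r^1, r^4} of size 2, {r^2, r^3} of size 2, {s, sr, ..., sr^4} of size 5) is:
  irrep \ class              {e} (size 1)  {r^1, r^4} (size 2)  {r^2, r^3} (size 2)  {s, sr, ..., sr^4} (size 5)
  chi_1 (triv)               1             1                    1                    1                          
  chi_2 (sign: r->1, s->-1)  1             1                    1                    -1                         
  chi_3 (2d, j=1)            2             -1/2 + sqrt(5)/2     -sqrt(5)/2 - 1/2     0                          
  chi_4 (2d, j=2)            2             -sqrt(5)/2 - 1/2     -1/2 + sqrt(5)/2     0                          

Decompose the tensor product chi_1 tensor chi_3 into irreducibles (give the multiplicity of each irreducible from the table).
chi_1 tensor chi_3 = chi_3 (all other irreducibles have multiplicity 0).

The character of a tensor product is the pointwise product (chi_1 * chi_3)(C) = chi_1(C) * chi_3(C):
  {e}: (1)*(2), {r^1, r^4}: (1)*(-1/2 + sqrt(5)/2), {r^2, r^3}: (1)*(-sqrt(5)/2 - 1/2), {s, sr, ..., sr^4}: (1)*(0)
so (chi_1 * chi_3) takes values
  {e} -> 2, {r^1, r^4} -> -1/2 + sqrt(5)/2, {r^2, r^3} -> -sqrt(5)/2 - 1/2, {s, sr, ..., sr^4} -> 0.
Now take the inner product of this character with each irreducible chi from the table, <chi_1*chi_3, chi> = (1/10) sum_C |C| (chi_1*chi_3)(C) conj(chi(C)):
  <chi_1*chi_3, chi_1> = (1/10)[1*(2)*conj(1) + 2*(-1/2 + sqrt(5)/2)*conj(1) + 2*(-sqrt(5)/2 - 1/2)*conj(1) + 5*(0)*conj(1)]
      = (1/10)[(2) + (-1 + sqrt(5)) + (-sqrt(5) - 1) + (0)] = 0/10 = 0
  <chi_1*chi_3, chi_2> = (1/10)[1*(2)*conj(1) + 2*(-1/2 + sqrt(5)/2)*conj(1) + 2*(-sqrt(5)/2 - 1/2)*conj(1) + 5*(0)*conj(-1)]
      = (1/10)[(2) + (-1 + sqrt(5)) + (-sqrt(5) - 1) + (0)] = 0/10 = 0
  <chi_1*chi_3, chi_3> = (1/10)[1*(2)*conj(2) + 2*(-1/2 + sqrt(5)/2)*conj(-1/2 + sqrt(5)/2) + 2*(-sqrt(5)/2 - 1/2)*conj(-sqrt(5)/2 - 1/2) + 5*(0)*conj(0)]
      = (1/10)[(4) + (3 - sqrt(5)) + (sqrt(5) + 3) + (0)] = 10/10 = 1
  <chi_1*chi_3, chi_4> = (1/10)[1*(2)*conj(2) + 2*(-1/2 + sqrt(5)/2)*conj(-sqrt(5)/2 - 1/2) + 2*(-sqrt(5)/2 - 1/2)*conj(-1/2 + sqrt(5)/2) + 5*(0)*conj(0)]
      = (1/10)[(4) + (-2) + (-2) + (0)] = 0/10 = 0
Hence the multiplicities are chi_3: 1. Dimension check: dim(chi_1)*dim(chi_3) = 1*2 = 2 and sum (mult * dim) = 1*2 = 2.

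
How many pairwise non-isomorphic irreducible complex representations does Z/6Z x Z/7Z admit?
42

Reasoning: The number of irreducible complex representations of a finite group equals its number of conjugacy classes. Z/6Z x Z/7Z is abelian of order 42, so every element is its own conjugacy class: 42 classes, so Z/6Z x Z/7Z (order 42) has exactly 42 irreducible complex representations.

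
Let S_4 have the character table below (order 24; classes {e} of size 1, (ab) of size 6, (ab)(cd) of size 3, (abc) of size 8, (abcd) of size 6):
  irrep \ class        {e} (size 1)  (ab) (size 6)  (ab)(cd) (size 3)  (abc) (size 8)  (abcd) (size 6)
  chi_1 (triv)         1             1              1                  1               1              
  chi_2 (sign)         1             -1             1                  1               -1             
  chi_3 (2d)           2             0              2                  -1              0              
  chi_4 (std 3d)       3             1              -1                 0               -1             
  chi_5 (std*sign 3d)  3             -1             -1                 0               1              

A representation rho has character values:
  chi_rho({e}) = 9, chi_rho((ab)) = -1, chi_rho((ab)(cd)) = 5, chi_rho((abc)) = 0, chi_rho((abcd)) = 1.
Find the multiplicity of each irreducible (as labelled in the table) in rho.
Multiplicities: chi_1: 1, chi_2: 1, chi_3: 2, chi_4: 0, chi_5: 1.

Working: Use <chi_rho, chi> = (1/|G|) sum_C |C| * chi_rho(C) * conj(chi(C)) with |G| = 24 for each irreducible chi in the table:
  <chi_rho, chi_1> = (1/24)[1*(9)*conj(1) + 6*(-1)*conj(1) + 3*(5)*conj(1) + 8*(0)*conj(1) + 6*(1)*conj(1)]
      = (1/24)[(9) + (-6) + (15) + (0) + (6)] = 24/24 = 1
  <chi_rho, chi_2> = (1/24)[1*(9)*conj(1) + 6*(-1)*conj(-1) + 3*(5)*conj(1) + 8*(0)*conj(1) + 6*(1)*conj(-1)]
      = (1/24)[(9) + (6) + (15) + (0) + (-6)] = 24/24 = 1
  <chi_rho, chi_3> = (1/24)[1*(9)*conj(2) + 6*(-1)*conj(0) + 3*(5)*conj(2) + 8*(0)*conj(-1) + 6*(1)*conj(0)]
      = (1/24)[(18) + (0) + (30) + (0) + (0)] = 48/24 = 2
  <chi_rho, chi_4> = (1/24)[1*(9)*conj(3) + 6*(-1)*conj(1) + 3*(5)*conj(-1) + 8*(0)*conj(0) + 6*(1)*conj(-1)]
      = (1/24)[(27) + (-6) + (-15) + (0) + (-6)] = 0/24 = 0
  <chi_rho, chi_5> = (1/24)[1*(9)*conj(3) + 6*(-1)*conj(-1) + 3*(5)*conj(-1) + 8*(0)*conj(0) + 6*(1)*conj(1)]
      = (1/24)[(27) + (6) + (-15) + (0) + (6)] = 24/24 = 1
Dimension check: dim(rho) = sum (mult * dim) = 1*1 + 1*1 + 2*2 + 0*3 + 1*3 = 9 = chi_rho(e) = 9.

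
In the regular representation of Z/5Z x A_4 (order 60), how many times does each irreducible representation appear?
Each irreducible V_i of dimension d_i appears with multiplicity d_i, i.e. rho_reg = (direct sum over all irreducibles V_i) d_i V_i. The irreducible dimensions for Z/5Z x A_4 are 1, 1, 1, 1, 1, 1, 1, 1, 1, 1, 1, 1, 1, 1, 1, 3, 3, 3, 3, 3: 15 irreducibles of dimension 1, each with multiplicity 1; 5 irreducibles of dimension 3, each with multiplicity 3. Total dimension 15*1*1 + 5*3*3 = 60 = |G|.

Solution. General theorem: in the regular representation of a finite group G, each irreducible appears with multiplicity equal to its dimension. Check: dim(rho_reg) = sum d_i^2 = 1 + 1 + 1 + 1 + 1 + 1 + 1 + 1 + 1 + 1 + 1 + 1 + 1 + 1 + 1 + 9 + 9 + 9 + 9 + 9 = 60 = |G|.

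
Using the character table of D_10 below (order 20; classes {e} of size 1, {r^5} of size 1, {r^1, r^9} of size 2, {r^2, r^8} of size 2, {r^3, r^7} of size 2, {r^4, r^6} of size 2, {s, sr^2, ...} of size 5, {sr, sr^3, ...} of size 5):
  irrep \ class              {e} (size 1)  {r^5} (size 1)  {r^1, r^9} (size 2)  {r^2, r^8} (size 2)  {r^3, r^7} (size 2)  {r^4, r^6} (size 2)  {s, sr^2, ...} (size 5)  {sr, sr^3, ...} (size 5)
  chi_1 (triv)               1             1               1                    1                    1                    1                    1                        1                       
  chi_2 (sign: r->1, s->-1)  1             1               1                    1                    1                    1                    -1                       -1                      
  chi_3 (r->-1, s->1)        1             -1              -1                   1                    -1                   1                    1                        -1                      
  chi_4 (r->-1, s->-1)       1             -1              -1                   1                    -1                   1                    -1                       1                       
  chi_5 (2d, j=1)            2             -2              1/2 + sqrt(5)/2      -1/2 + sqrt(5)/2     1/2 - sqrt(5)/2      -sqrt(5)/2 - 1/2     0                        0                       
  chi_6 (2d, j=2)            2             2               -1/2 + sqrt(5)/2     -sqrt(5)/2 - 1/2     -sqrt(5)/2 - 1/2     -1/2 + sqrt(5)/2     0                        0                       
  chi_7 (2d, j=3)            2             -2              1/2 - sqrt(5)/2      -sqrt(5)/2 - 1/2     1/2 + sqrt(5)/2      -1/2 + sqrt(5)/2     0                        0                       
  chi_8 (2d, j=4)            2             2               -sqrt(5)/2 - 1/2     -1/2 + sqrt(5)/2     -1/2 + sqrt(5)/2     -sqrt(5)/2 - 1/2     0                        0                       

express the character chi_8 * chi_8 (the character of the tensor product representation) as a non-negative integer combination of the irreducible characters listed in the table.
chi_8 tensor chi_8 = chi_1 + chi_2 + chi_6 (all other irreducibles have multiplicity 0).

Argument: The character of a tensor product is the pointwise product (chi_8 * chi_8)(C) = chi_8(C) * chi_8(C):
  {e}: (2)*(2), {r^5}: (2)*(2), {r^1, r^9}: (-sqrt(5)/2 - 1/2)*(-sqrt(5)/2 - 1/2), {r^2, r^8}: (-1/2 + sqrt(5)/2)*(-1/2 + sqrt(5)/2), {r^3, r^7}: (-1/2 + sqrt(5)/2)*(-1/2 + sqrt(5)/2), {r^4, r^6}: (-sqrt(5)/2 - 1/2)*(-sqrt(5)/2 - 1/2), {s, sr^2, ...}: (0)*(0), {sr, sr^3, ...}: (0)*(0)
so (chi_8 * chi_8) takes values
  {e} -> 4, {r^5} -> 4, {r^1, r^9} -> sqrt(5)/2 + 3/2, {r^2, r^8} -> 3/2 - sqrt(5)/2, {r^3, r^7} -> 3/2 - sqrt(5)/2, {r^4, r^6} -> sqrt(5)/2 + 3/2, {s, sr^2, ...} -> 0, {sr, sr^3, ...} -> 0.
Now take the inner product of this character with each irreducible chi from the table, <chi_8*chi_8, chi> = (1/20) sum_C |C| (chi_8*chi_8)(C) conj(chi(C)):
  <chi_8*chi_8, chi_1> = (1/20)[1*(4)*conj(1) + 1*(4)*conj(1) + 2*(sqrt(5)/2 + 3/2)*conj(1) + 2*(3/2 - sqrt(5)/2)*conj(1) + 2*(3/2 - sqrt(5)/2)*conj(1) + 2*(sqrt(5)/2 + 3/2)*conj(1) + 5*(0)*conj(1) + 5*(0)*conj(1)]
      = (1/20)[(4) + (4) + (sqrt(5) + 3) + (3 - sqrt(5)) + (3 - sqrt(5)) + (sqrt(5) + 3) + (0) + (0)] = 20/20 = 1
  <chi_8*chi_8, chi_2> = (1/20)[1*(4)*conj(1) + 1*(4)*conj(1) + 2*(sqrt(5)/2 + 3/2)*conj(1) + 2*(3/2 - sqrt(5)/2)*conj(1) + 2*(3/2 - sqrt(5)/2)*conj(1) + 2*(sqrt(5)/2 + 3/2)*conj(1) + 5*(0)*conj(-1) + 5*(0)*conj(-1)]
      = (1/20)[(4) + (4) + (sqrt(5) + 3) + (3 - sqrt(5)) + (3 - sqrt(5)) + (sqrt(5) + 3) + (0) + (0)] = 20/20 = 1
  <chi_8*chi_8, chi_3> = (1/20)[1*(4)*conj(1) + 1*(4)*conj(-1) + 2*(sqrt(5)/2 + 3/2)*conj(-1) + 2*(3/2 - sqrt(5)/2)*conj(1) + 2*(3/2 - sqrt(5)/2)*conj(-1) + 2*(sqrt(5)/2 + 3/2)*conj(1) + 5*(0)*conj(1) + 5*(0)*conj(-1)]
      = (1/20)[(4) + (-4) + (-3 - sqrt(5)) + (3 - sqrt(5)) + (-3 + sqrt(5)) + (sqrt(5) + 3) + (0) + (0)] = 0/20 = 0
  <chi_8*chi_8, chi_4> = (1/20)[1*(4)*conj(1) + 1*(4)*conj(-1) + 2*(sqrt(5)/2 + 3/2)*conj(-1) + 2*(3/2 - sqrt(5)/2)*conj(1) + 2*(3/2 - sqrt(5)/2)*conj(-1) + 2*(sqrt(5)/2 + 3/2)*conj(1) + 5*(0)*conj(-1) + 5*(0)*conj(1)]
      = (1/20)[(4) + (-4) + (-3 - sqrt(5)) + (3 - sqrt(5)) + (-3 + sqrt(5)) + (sqrt(5) + 3) + (0) + (0)] = 0/20 = 0
  <chi_8*chi_8, chi_5> = (1/20)[1*(4)*conj(2) + 1*(4)*conj(-2) + 2*(sqrt(5)/2 + 3/2)*conj(1/2 + sqrt(5)/2) + 2*(3/2 - sqrt(5)/2)*conj(-1/2 + sqrt(5)/2) + 2*(3/2 - sqrt(5)/2)*conj(1/2 - sqrt(5)/2) + 2*(sqrt(5)/2 + 3/2)*conj(-sqrt(5)/2 - 1/2) + 5*(0)*conj(0) + 5*(0)*conj(0)]
      = (1/20)[(8) + (-8) + (4 + 2*sqrt(5)) + (-4 + 2*sqrt(5)) + (4 - 2*sqrt(5)) + (-2*sqrt(5) - 4) + (0) + (0)] = 0/20 = 0
  <chi_8*chi_8, chi_6> = (1/20)[1*(4)*conj(2) + 1*(4)*conj(2) + 2*(sqrt(5)/2 + 3/2)*conj(-1/2 + sqrt(5)/2) + 2*(3/2 - sqrt(5)/2)*conj(-sqrt(5)/2 - 1/2) + 2*(3/2 - sqrt(5)/2)*conj(-sqrt(5)/2 - 1/2) + 2*(sqrt(5)/2 + 3/2)*conj(-1/2 + sqrt(5)/2) + 5*(0)*conj(0) + 5*(0)*conj(0)]
      = (1/20)[(8) + (8) + (1 + sqrt(5)) + (1 - sqrt(5)) + (1 - sqrt(5)) + (1 + sqrt(5)) + (0) + (0)] = 20/20 = 1
  <chi_8*chi_8, chi_7> = (1/20)[1*(4)*conj(2) + 1*(4)*conj(-2) + 2*(sqrt(5)/2 + 3/2)*conj(1/2 - sqrt(5)/2) + 2*(3/2 - sqrt(5)/2)*conj(-sqrt(5)/2 - 1/2) + 2*(3/2 - sqrt(5)/2)*conj(1/2 + sqrt(5)/2) + 2*(sqrt(5)/2 + 3/2)*conj(-1/2 + sqrt(5)/2) + 5*(0)*conj(0) + 5*(0)*conj(0)]
      = (1/20)[(8) + (-8) + (-sqrt(5) - 1) + (1 - sqrt(5)) + (-1 + sqrt(5)) + (1 + sqrt(5)) + (0) + (0)] = 0/20 = 0
  <chi_8*chi_8, chi_8> = (1/20)[1*(4)*conj(2) + 1*(4)*conj(2) + 2*(sqrt(5)/2 + 3/2)*conj(-sqrt(5)/2 - 1/2) + 2*(3/2 - sqrt(5)/2)*conj(-1/2 + sqrt(5)/2) + 2*(3/2 - sqrt(5)/2)*conj(-1/2 + sqrt(5)/2) + 2*(sqrt(5)/2 + 3/2)*conj(-sqrt(5)/2 - 1/2) + 5*(0)*conj(0) + 5*(0)*conj(0)]
      = (1/20)[(8) + (8) + (-2*sqrt(5) - 4) + (-4 + 2*sqrt(5)) + (-4 + 2*sqrt(5)) + (-2*sqrt(5) - 4) + (0) + (0)] = 0/20 = 0
Hence the multiplicities are chi_1: 1, chi_2: 1, chi_6: 1. Dimension check: dim(chi_8)*dim(chi_8) = 2*2 = 4 and sum (mult * dim) = 1*1 + 1*1 + 1*2 = 4.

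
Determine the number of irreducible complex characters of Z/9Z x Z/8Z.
72

Derivation: The number of irreducible complex representations of a finite group equals its number of conjugacy classes. Z/9Z x Z/8Z is abelian of order 72, so every element is its own conjugacy class: 72 classes, so Z/9Z x Z/8Z (order 72) has exactly 72 irreducible complex representations.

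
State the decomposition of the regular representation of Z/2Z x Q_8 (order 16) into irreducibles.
Each irreducible V_i of dimension d_i appears with multiplicity d_i, i.e. rho_reg = (direct sum over all irreducibles V_i) d_i V_i. The irreducible dimensions for Z/2Z x Q_8 are 1, 1, 1, 1, 1, 1, 1, 1, 2, 2: 8 irreducibles of dimension 1, each with multiplicity 1; 2 irreducibles of dimension 2, each with multiplicity 2. Total dimension 8*1*1 + 2*2*2 = 16 = |G|.

Argument: General theorem: in the regular representation of a finite group G, each irreducible appears with multiplicity equal to its dimension. Check: dim(rho_reg) = sum d_i^2 = 1 + 1 + 1 + 1 + 1 + 1 + 1 + 1 + 4 + 4 = 16 = |G|.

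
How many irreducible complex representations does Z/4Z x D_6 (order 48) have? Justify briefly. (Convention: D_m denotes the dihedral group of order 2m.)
24

Derivation: The number of irreducible complex representations of a finite group equals its number of conjugacy classes. For a direct product, #classes(G x H) = #classes(G) * #classes(H). Z/4Z has 4 classes (abelian), D_6 has 6 classes, so 4 * 6 = 24, so Z/4Z x D_6 (order 48) has exactly 24 irreducible complex representations.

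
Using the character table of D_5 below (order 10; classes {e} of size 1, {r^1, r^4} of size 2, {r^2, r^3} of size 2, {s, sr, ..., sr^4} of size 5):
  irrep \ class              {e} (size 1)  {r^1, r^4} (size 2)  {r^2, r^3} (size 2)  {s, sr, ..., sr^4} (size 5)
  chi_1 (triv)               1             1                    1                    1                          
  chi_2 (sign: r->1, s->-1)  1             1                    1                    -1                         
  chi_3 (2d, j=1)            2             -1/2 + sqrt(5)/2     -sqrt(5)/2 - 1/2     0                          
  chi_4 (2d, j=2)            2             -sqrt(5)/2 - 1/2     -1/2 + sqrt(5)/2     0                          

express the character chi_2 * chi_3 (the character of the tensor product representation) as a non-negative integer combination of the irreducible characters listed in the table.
chi_2 tensor chi_3 = chi_3 (all other irreducibles have multiplicity 0).

Details: The character of a tensor product is the pointwise product (chi_2 * chi_3)(C) = chi_2(C) * chi_3(C):
  {e}: (1)*(2), {r^1, r^4}: (1)*(-1/2 + sqrt(5)/2), {r^2, r^3}: (1)*(-sqrt(5)/2 - 1/2), {s, sr, ..., sr^4}: (-1)*(0)
so (chi_2 * chi_3) takes values
  {e} -> 2, {r^1, r^4} -> -1/2 + sqrt(5)/2, {r^2, r^3} -> -sqrt(5)/2 - 1/2, {s, sr, ..., sr^4} -> 0.
Now take the inner product of this character with each irreducible chi from the table, <chi_2*chi_3, chi> = (1/10) sum_C |C| (chi_2*chi_3)(C) conj(chi(C)):
  <chi_2*chi_3, chi_1> = (1/10)[1*(2)*conj(1) + 2*(-1/2 + sqrt(5)/2)*conj(1) + 2*(-sqrt(5)/2 - 1/2)*conj(1) + 5*(0)*conj(1)]
      = (1/10)[(2) + (-1 + sqrt(5)) + (-sqrt(5) - 1) + (0)] = 0/10 = 0
  <chi_2*chi_3, chi_2> = (1/10)[1*(2)*conj(1) + 2*(-1/2 + sqrt(5)/2)*conj(1) + 2*(-sqrt(5)/2 - 1/2)*conj(1) + 5*(0)*conj(-1)]
      = (1/10)[(2) + (-1 + sqrt(5)) + (-sqrt(5) - 1) + (0)] = 0/10 = 0
  <chi_2*chi_3, chi_3> = (1/10)[1*(2)*conj(2) + 2*(-1/2 + sqrt(5)/2)*conj(-1/2 + sqrt(5)/2) + 2*(-sqrt(5)/2 - 1/2)*conj(-sqrt(5)/2 - 1/2) + 5*(0)*conj(0)]
      = (1/10)[(4) + (3 - sqrt(5)) + (sqrt(5) + 3) + (0)] = 10/10 = 1
  <chi_2*chi_3, chi_4> = (1/10)[1*(2)*conj(2) + 2*(-1/2 + sqrt(5)/2)*conj(-sqrt(5)/2 - 1/2) + 2*(-sqrt(5)/2 - 1/2)*conj(-1/2 + sqrt(5)/2) + 5*(0)*conj(0)]
      = (1/10)[(4) + (-2) + (-2) + (0)] = 0/10 = 0
Hence the multiplicities are chi_3: 1. Dimension check: dim(chi_2)*dim(chi_3) = 1*2 = 2 and sum (mult * dim) = 1*2 = 2.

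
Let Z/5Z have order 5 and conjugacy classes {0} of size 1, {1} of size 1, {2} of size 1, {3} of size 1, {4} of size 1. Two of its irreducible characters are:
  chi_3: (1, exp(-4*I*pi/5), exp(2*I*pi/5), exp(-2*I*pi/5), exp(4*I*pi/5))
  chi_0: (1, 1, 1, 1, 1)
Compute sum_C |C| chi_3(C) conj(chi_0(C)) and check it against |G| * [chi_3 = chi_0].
Sum = 0; so <chi_3, chi_0> = 0 (distinct irreducibles are orthogonal).

Argument: Compute term by term over conjugacy classes (|C| * chi_3(C) * conj(chi_0(C))):
  1*(1)*conj(1) + 1*(exp(-4*I*pi/5))*conj(1) + 1*(exp(2*I*pi/5))*conj(1) + 1*(exp(-2*I*pi/5))*conj(1) + 1*(exp(4*I*pi/5))*conj(1)
  = (1) + (exp(-4*I*pi/5)) + (exp(2*I*pi/5)) + (exp(-2*I*pi/5)) + (exp(4*I*pi/5))
  = 0.
(Exp terms are combined using exp(i*s)*conj(exp(i*t)) = exp(i*(s-t)), and sums of them are collapsed using the identity that for every m > 1 the m distinct m-th roots of unity sum to 0, e.g. 1 + exp(2*I*pi/3) + exp(-2*I*pi/3) = 0.)
Dividing by |G| = 5 gives 0/5 = 0, matching the row-orthogonality relation <chi_3, chi_0> = [chi_3 = chi_0].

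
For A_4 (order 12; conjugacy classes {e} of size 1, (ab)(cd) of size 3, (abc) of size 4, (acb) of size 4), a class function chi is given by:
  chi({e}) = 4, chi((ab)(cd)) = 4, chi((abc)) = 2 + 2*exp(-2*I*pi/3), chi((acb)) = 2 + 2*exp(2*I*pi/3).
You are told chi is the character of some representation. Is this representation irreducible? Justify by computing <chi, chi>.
Not irreducible (reducible): <chi, chi> = 8 > 1.

Argument: <chi, chi> = (1/|G|) sum_C |C| * |chi(C)|^2 = (1/12)[1*|4|^2 + 3*|4|^2 + 4*|2 + 2*exp(-2*I*pi/3)|^2 + 4*|2 + 2*exp(2*I*pi/3)|^2]
  = (1/12)[(16) + (48) + (16) + (16)] = 96/12 = 8.
(Exp terms are combined using exp(i*s)*conj(exp(i*t)) = exp(i*(s-t)), and sums of them are collapsed using the identity that for every m > 1 the m distinct m-th roots of unity sum to 0, e.g. 1 + exp(2*I*pi/3) + exp(-2*I*pi/3) = 0.)
A character is irreducible iff <chi, chi> = 1, so this representation is reducible.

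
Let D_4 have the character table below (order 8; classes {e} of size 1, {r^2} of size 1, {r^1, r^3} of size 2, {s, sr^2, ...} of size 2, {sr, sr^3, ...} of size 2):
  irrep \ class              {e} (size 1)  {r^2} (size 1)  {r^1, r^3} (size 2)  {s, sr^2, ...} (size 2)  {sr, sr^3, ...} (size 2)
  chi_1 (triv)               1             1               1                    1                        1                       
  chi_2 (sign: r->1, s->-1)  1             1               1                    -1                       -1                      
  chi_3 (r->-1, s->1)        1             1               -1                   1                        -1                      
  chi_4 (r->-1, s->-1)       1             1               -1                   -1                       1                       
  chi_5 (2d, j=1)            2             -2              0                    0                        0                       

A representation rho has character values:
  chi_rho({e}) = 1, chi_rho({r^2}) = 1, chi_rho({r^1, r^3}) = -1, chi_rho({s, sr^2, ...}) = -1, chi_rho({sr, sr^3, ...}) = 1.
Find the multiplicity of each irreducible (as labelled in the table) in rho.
Multiplicities: chi_1: 0, chi_2: 0, chi_3: 0, chi_4: 1, chi_5: 0.

Solution. Use <chi_rho, chi> = (1/|G|) sum_C |C| * chi_rho(C) * conj(chi(C)) with |G| = 8 for each irreducible chi in the table:
  <chi_rho, chi_1> = (1/8)[1*(1)*conj(1) + 1*(1)*conj(1) + 2*(-1)*conj(1) + 2*(-1)*conj(1) + 2*(1)*conj(1)]
      = (1/8)[(1) + (1) + (-2) + (-2) + (2)] = 0/8 = 0
  <chi_rho, chi_2> = (1/8)[1*(1)*conj(1) + 1*(1)*conj(1) + 2*(-1)*conj(1) + 2*(-1)*conj(-1) + 2*(1)*conj(-1)]
      = (1/8)[(1) + (1) + (-2) + (2) + (-2)] = 0/8 = 0
  <chi_rho, chi_3> = (1/8)[1*(1)*conj(1) + 1*(1)*conj(1) + 2*(-1)*conj(-1) + 2*(-1)*conj(1) + 2*(1)*conj(-1)]
      = (1/8)[(1) + (1) + (2) + (-2) + (-2)] = 0/8 = 0
  <chi_rho, chi_4> = (1/8)[1*(1)*conj(1) + 1*(1)*conj(1) + 2*(-1)*conj(-1) + 2*(-1)*conj(-1) + 2*(1)*conj(1)]
      = (1/8)[(1) + (1) + (2) + (2) + (2)] = 8/8 = 1
  <chi_rho, chi_5> = (1/8)[1*(1)*conj(2) + 1*(1)*conj(-2) + 2*(-1)*conj(0) + 2*(-1)*conj(0) + 2*(1)*conj(0)]
      = (1/8)[(2) + (-2) + (0) + (0) + (0)] = 0/8 = 0
Dimension check: dim(rho) = sum (mult * dim) = 0*1 + 0*1 + 0*1 + 1*1 + 0*2 = 1 = chi_rho(e) = 1.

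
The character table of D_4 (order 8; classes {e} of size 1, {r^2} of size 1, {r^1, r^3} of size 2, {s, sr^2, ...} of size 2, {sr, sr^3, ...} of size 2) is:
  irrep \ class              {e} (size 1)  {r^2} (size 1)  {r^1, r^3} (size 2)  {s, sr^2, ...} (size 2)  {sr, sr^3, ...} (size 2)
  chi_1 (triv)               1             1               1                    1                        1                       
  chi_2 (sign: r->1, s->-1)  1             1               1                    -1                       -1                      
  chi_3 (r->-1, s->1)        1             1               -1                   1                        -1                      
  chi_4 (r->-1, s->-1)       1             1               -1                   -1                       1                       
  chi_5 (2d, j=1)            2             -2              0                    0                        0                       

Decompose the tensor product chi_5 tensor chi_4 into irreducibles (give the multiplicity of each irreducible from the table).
chi_5 tensor chi_4 = chi_5 (all other irreducibles have multiplicity 0).

Argument: The character of a tensor product is the pointwise product (chi_5 * chi_4)(C) = chi_5(C) * chi_4(C):
  {e}: (2)*(1), {r^2}: (-2)*(1), {r^1, r^3}: (0)*(-1), {s, sr^2, ...}: (0)*(-1), {sr, sr^3, ...}: (0)*(1)
so (chi_5 * chi_4) takes values
  {e} -> 2, {r^2} -> -2, {r^1, r^3} -> 0, {s, sr^2, ...} -> 0, {sr, sr^3, ...} -> 0.
Now take the inner product of this character with each irreducible chi from the table, <chi_5*chi_4, chi> = (1/8) sum_C |C| (chi_5*chi_4)(C) conj(chi(C)):
  <chi_5*chi_4, chi_1> = (1/8)[1*(2)*conj(1) + 1*(-2)*conj(1) + 2*(0)*conj(1) + 2*(0)*conj(1) + 2*(0)*conj(1)]
      = (1/8)[(2) + (-2) + (0) + (0) + (0)] = 0/8 = 0
  <chi_5*chi_4, chi_2> = (1/8)[1*(2)*conj(1) + 1*(-2)*conj(1) + 2*(0)*conj(1) + 2*(0)*conj(-1) + 2*(0)*conj(-1)]
      = (1/8)[(2) + (-2) + (0) + (0) + (0)] = 0/8 = 0
  <chi_5*chi_4, chi_3> = (1/8)[1*(2)*conj(1) + 1*(-2)*conj(1) + 2*(0)*conj(-1) + 2*(0)*conj(1) + 2*(0)*conj(-1)]
      = (1/8)[(2) + (-2) + (0) + (0) + (0)] = 0/8 = 0
  <chi_5*chi_4, chi_4> = (1/8)[1*(2)*conj(1) + 1*(-2)*conj(1) + 2*(0)*conj(-1) + 2*(0)*conj(-1) + 2*(0)*conj(1)]
      = (1/8)[(2) + (-2) + (0) + (0) + (0)] = 0/8 = 0
  <chi_5*chi_4, chi_5> = (1/8)[1*(2)*conj(2) + 1*(-2)*conj(-2) + 2*(0)*conj(0) + 2*(0)*conj(0) + 2*(0)*conj(0)]
      = (1/8)[(4) + (4) + (0) + (0) + (0)] = 8/8 = 1
Hence the multiplicities are chi_5: 1. Dimension check: dim(chi_5)*dim(chi_4) = 2*1 = 2 and sum (mult * dim) = 1*2 = 2.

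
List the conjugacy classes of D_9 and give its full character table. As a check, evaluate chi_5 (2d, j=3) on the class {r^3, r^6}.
Conjugacy classes: {e} of size 1, {r^1, r^8} of size 2, {r^2, r^7} of size 2, {r^3, r^6} of size 2, {r^4, r^5} of size 2, {s, sr, ..., sr^8} of size 9.
Character table:
  irrep \ class              {e} (size 1)  {r^1, r^8} (size 2)  {r^2, r^7} (size 2)  {r^3, r^6} (size 2)  {r^4, r^5} (size 2)  {s, sr, ..., sr^8} (size 9)
  chi_1 (triv)               1             1                    1                    1                    1                    1                          
  chi_2 (sign: r->1, s->-1)  1             1                    1                    1                    1                    -1                         
  chi_3 (2d, j=1)            2             2*cos(2*pi/9)        2*cos(4*pi/9)        -1                   -2*cos(pi/9)         0                          
  chi_4 (2d, j=2)            2             2*cos(4*pi/9)        -2*cos(pi/9)         -1                   2*cos(2*pi/9)        0                          
  chi_5 (2d, j=3)            2             -1                   -1                   2                    -1                   0                          
  chi_6 (2d, j=4)            2             -2*cos(pi/9)         2*cos(2*pi/9)        -1                   2*cos(4*pi/9)        0                          

Spot check: chi_5 (2d, j=3) on {r^3, r^6} = 2.

D_9 has order 2*9 = 18 with 6 conjugacy classes, hence 6 irreducibles. Sum of squared dims 1 + 1 + 4 + 4 + 4 + 4 = 18 = |G|. Linear characters come from the abelianisation; the 2-dimensional irreps have character r^k -> 2*cos(2*pi*j*k/9), reflections -> 0.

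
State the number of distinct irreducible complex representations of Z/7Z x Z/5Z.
35

Proof sketch: The number of irreducible complex representations of a finite group equals its number of conjugacy classes. Z/7Z x Z/5Z is abelian of order 35, so every element is its own conjugacy class: 35 classes, so Z/7Z x Z/5Z (order 35) has exactly 35 irreducible complex representations.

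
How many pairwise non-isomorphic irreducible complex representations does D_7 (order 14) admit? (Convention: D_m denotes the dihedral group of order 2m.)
5

Proof sketch: The number of irreducible complex representations of a finite group equals its number of conjugacy classes. D_7 has 5 conjugacy classes ((n+3)/2 for n odd), so D_7 (order 14) has exactly 5 irreducible complex representations.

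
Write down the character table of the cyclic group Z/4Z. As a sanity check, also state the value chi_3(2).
Character table of Z/4Z (irreps indexed chi_0,...,chi_3 with chi_k(m) = zeta_4^(k*m), zeta_4 = exp(2*pi*i/4)):
  irrep \ class  {0} (size 1)  {1} (size 1)  {2} (size 1)  {3} (size 1)
  chi_0          1             1             1             1           
  chi_1          1             I             -1            -I          
  chi_2          1             -1            1             -1          
  chi_3          1             -I            -1            I           

Spot check: chi_3(2) = zeta_4^(3*2) = zeta_4^6 = -1.

Working: Z/4Z is abelian, so all 4 irreducible complex representations are 1-dimensional. They are given by chi_k(m) = zeta_4^(k*m) for k = 0,...,3. Row orthogonality: sum_m chi_k(m) conj(chi_l(m)) = 4 * [k = l].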